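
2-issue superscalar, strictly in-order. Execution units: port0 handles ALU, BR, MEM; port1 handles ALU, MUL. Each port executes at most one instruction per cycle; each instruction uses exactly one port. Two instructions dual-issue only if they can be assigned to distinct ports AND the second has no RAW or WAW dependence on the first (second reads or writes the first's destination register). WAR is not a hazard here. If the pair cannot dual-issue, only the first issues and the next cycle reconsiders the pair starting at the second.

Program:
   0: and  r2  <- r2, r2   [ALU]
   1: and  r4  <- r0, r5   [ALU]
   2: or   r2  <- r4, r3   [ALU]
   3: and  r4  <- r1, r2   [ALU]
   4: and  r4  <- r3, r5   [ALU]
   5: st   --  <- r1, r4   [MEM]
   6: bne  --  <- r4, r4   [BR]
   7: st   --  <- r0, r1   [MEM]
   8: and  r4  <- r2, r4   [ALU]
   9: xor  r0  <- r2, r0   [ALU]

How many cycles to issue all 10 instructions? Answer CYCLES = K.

c0: i0,i1 and.ALU+and.ALU  pair
c1: i2 or.ALU  RAW r2
c2: i3 and.ALU  WAW r4
c3: i4 and.ALU  RAW r4
c4: i5 st.MEM  no-port MEM/BR
c5: i6 bne.BR  no-port BR/MEM
c6: i7,i8 st.MEM+and.ALU  pair
c7: i9 xor.ALU  tail

CYCLES = 8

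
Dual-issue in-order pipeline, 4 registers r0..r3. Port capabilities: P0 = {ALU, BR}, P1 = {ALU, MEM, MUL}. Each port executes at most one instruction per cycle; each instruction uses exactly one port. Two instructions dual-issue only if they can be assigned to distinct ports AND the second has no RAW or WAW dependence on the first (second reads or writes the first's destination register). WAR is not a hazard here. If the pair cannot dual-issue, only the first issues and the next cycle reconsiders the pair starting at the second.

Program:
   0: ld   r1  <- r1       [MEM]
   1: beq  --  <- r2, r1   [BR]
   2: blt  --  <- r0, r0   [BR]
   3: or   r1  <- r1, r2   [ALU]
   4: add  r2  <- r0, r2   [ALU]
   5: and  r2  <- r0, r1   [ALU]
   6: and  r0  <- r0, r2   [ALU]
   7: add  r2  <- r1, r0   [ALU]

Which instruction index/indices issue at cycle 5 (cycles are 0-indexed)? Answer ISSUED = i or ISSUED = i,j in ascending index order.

ISSUED = 6

#0 head=0: ld i0 RAW r1
#1 head=1: beq i1 no-port BR/BR
#2 head=2: blt/or i2&i3 pair
#3 head=4: add i4 WAW r2
#4 head=5: and i5 RAW r2
#5 head=6: and i6 RAW r0
#6 head=7: add i7 tail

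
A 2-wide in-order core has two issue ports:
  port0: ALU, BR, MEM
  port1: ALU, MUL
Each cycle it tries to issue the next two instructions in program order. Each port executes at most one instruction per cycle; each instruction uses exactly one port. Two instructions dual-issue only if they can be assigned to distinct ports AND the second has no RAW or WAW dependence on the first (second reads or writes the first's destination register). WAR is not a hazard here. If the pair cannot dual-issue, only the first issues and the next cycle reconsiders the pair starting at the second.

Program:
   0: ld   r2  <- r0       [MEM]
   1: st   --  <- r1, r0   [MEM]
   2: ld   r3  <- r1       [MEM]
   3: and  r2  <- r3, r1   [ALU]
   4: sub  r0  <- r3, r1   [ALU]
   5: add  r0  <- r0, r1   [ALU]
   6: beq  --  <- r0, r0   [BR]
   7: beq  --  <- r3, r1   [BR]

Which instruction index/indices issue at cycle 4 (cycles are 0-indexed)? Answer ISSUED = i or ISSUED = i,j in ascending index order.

ISSUED = 5

0. ld @i0  | no-port MEM/MEM
1. st @i1  | no-port MEM/MEM
2. ld @i2  | RAW r3
3. and;sub @i3&i4  | dual
4. add @i5  | RAW r0
5. beq @i6  | no-port BR/BR
6. beq @i7  | tail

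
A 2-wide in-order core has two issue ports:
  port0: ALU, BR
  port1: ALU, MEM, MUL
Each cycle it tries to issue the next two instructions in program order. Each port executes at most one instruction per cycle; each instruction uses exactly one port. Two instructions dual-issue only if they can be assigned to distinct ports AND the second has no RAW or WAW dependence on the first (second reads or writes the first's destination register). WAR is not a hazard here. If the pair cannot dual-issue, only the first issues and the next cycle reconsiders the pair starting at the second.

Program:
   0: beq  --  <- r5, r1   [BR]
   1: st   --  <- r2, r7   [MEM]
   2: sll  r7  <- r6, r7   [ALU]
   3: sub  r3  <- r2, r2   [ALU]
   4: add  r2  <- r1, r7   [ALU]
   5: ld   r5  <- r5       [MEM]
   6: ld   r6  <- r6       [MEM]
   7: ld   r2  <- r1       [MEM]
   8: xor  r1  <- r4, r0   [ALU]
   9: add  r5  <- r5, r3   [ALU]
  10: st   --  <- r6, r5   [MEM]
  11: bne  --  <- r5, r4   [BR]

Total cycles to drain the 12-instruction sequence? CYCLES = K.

0. beq;st @i0&i1  | 2-wide
1. sll;sub @i2&i3  | 2-wide
2. add;ld @i4&i5  | 2-wide
3. ld @i6  | no-port MEM/MEM
4. ld;xor @i7&i8  | 2-wide
5. add @i9  | RAW r5
6. st;bne @i10&i11  | 2-wide

CYCLES = 7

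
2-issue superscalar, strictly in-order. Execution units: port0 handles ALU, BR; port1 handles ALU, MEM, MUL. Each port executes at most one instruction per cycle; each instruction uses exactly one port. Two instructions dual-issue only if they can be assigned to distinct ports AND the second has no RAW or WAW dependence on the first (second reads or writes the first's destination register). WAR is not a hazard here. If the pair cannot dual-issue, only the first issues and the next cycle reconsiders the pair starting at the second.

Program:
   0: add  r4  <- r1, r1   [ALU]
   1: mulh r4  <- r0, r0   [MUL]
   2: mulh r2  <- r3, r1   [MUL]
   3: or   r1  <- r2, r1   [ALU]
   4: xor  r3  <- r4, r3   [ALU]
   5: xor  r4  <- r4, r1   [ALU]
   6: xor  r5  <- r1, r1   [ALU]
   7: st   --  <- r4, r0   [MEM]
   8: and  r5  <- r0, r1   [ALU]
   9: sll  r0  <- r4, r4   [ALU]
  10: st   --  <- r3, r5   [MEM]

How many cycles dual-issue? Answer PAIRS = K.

  cy0 -> i0 (add.ALU) WAW r4
  cy1 -> i1 (mulh.MUL) no-port MUL/MUL
  cy2 -> i2 (mulh.MUL) RAW r2
  cy3 -> i3&i4 (or.ALU xor.ALU) pair
  cy4 -> i5&i6 (xor.ALU xor.ALU) pair
  cy5 -> i7&i8 (st.MEM and.ALU) pair
  cy6 -> i9&i10 (sll.ALU st.MEM) pair

PAIRS = 4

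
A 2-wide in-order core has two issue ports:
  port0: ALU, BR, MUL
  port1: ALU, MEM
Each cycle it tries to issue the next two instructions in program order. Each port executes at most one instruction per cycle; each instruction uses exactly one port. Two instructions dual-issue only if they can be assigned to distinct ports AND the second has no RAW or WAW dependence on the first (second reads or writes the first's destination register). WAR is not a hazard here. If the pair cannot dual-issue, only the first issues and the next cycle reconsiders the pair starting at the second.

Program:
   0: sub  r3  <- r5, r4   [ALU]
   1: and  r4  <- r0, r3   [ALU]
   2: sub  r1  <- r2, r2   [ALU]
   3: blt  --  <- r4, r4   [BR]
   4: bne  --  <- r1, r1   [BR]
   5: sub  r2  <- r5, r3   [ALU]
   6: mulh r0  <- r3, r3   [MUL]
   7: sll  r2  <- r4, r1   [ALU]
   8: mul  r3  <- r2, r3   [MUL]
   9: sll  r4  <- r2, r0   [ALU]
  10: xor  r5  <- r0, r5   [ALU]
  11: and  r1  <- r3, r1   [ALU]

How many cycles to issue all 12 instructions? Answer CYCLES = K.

CYCLES = 7

t=0 i0:sub.ALU ; RAW r3
t=1 i1&i2:and.ALU/sub.ALU ; 2-wide
t=2 i3:blt.BR ; no-port BR/BR
t=3 i4&i5:bne.BR/sub.ALU ; 2-wide
t=4 i6&i7:mulh.MUL/sll.ALU ; 2-wide
t=5 i8&i9:mul.MUL/sll.ALU ; 2-wide
t=6 i10&i11:xor.ALU/and.ALU ; 2-wide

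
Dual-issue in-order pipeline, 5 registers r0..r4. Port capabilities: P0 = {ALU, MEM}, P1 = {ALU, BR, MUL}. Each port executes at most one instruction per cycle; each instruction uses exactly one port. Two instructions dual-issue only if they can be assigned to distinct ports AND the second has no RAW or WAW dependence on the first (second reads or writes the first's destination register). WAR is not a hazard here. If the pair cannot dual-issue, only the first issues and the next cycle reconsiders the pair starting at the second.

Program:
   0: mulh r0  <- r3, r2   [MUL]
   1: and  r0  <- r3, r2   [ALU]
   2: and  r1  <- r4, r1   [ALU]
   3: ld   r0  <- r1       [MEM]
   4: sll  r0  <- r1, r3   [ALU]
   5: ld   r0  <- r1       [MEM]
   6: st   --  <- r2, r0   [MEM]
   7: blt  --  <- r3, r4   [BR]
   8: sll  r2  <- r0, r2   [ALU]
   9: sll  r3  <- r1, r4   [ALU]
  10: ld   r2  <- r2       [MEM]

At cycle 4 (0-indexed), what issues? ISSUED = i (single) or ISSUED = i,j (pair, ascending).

ISSUED = 5

[0] i0  mulh  -- WAW r0
[1] i1/i2  and/and  -- dual
[2] i3  ld  -- WAW r0
[3] i4  sll  -- WAW r0
[4] i5  ld  -- no-port MEM/MEM
[5] i6/i7  st/blt  -- dual
[6] i8/i9  sll/sll  -- dual
[7] i10  ld  -- tail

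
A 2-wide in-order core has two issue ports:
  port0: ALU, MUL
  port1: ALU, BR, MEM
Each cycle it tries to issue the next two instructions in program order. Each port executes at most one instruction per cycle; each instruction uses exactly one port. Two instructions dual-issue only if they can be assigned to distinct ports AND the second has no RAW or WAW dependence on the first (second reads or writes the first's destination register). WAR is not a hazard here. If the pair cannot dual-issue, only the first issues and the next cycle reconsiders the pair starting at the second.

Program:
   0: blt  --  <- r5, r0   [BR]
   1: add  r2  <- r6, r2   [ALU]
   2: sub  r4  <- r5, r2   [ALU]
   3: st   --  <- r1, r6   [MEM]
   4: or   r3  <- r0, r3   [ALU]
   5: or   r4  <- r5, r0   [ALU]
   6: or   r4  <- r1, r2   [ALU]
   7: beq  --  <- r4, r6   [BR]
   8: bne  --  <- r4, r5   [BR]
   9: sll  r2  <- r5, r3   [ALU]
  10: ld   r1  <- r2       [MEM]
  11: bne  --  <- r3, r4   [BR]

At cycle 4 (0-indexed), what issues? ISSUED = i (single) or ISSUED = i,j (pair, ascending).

ISSUED = 7

0. blt+add @i0/i1  | pair
1. sub+st @i2/i3  | pair
2. or+or @i4/i5  | pair
3. or @i6  | RAW r4
4. beq @i7  | no-port BR/BR
5. bne+sll @i8/i9  | pair
6. ld @i10  | no-port MEM/BR
7. bne @i11  | tail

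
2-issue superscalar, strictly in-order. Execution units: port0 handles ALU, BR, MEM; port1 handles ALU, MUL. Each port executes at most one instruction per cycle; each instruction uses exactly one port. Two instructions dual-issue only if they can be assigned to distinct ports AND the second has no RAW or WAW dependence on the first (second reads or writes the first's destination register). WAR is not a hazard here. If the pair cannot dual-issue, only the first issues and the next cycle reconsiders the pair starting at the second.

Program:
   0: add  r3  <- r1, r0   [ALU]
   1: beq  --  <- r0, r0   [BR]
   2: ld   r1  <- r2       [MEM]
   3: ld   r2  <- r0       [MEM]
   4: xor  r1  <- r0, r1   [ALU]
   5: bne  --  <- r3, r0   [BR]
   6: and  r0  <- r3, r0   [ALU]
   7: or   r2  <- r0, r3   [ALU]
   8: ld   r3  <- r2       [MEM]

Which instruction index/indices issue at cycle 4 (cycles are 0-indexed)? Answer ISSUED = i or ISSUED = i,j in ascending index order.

ISSUED = 7

[0] i0&i1  add;beq  -- 2-wide
[1] i2  ld  -- no-port MEM/MEM
[2] i3&i4  ld;xor  -- 2-wide
[3] i5&i6  bne;and  -- 2-wide
[4] i7  or  -- RAW r2
[5] i8  ld  -- tail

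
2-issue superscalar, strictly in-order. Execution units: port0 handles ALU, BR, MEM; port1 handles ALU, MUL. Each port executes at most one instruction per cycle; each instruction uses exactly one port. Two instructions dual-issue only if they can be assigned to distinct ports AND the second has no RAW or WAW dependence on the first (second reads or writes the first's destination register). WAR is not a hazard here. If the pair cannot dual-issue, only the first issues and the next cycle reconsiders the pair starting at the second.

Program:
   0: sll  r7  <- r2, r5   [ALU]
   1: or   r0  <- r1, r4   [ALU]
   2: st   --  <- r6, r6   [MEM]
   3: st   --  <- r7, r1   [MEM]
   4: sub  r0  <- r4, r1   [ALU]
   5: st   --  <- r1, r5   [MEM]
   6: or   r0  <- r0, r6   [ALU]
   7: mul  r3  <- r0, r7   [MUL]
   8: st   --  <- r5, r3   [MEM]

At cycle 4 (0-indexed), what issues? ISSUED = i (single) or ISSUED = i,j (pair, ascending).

c0: i0,i1 sll.ALU/or.ALU  dual
c1: i2 st.MEM  no-port MEM/MEM
c2: i3,i4 st.MEM/sub.ALU  dual
c3: i5,i6 st.MEM/or.ALU  dual
c4: i7 mul.MUL  RAW r3
c5: i8 st.MEM  tail

ISSUED = 7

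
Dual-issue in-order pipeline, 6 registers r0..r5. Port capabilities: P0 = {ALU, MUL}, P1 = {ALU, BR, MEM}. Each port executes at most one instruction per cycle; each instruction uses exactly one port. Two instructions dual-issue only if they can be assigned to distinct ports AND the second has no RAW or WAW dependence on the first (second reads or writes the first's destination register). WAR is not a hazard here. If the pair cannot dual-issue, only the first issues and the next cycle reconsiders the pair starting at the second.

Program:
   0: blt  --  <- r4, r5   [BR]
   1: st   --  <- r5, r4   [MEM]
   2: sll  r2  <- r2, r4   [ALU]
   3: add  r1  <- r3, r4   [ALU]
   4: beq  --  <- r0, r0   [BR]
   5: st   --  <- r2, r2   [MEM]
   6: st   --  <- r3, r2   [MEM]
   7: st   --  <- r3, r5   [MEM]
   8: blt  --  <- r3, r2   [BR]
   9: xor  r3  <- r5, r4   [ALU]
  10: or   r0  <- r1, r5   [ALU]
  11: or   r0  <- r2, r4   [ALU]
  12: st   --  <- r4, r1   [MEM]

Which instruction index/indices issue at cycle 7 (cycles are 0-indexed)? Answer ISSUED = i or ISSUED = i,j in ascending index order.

[0] i0  blt  -- no-port BR/MEM
[1] i1&i2  st sll  -- dual
[2] i3&i4  add beq  -- dual
[3] i5  st  -- no-port MEM/MEM
[4] i6  st  -- no-port MEM/MEM
[5] i7  st  -- no-port MEM/BR
[6] i8&i9  blt xor  -- dual
[7] i10  or  -- WAW r0
[8] i11&i12  or st  -- dual

ISSUED = 10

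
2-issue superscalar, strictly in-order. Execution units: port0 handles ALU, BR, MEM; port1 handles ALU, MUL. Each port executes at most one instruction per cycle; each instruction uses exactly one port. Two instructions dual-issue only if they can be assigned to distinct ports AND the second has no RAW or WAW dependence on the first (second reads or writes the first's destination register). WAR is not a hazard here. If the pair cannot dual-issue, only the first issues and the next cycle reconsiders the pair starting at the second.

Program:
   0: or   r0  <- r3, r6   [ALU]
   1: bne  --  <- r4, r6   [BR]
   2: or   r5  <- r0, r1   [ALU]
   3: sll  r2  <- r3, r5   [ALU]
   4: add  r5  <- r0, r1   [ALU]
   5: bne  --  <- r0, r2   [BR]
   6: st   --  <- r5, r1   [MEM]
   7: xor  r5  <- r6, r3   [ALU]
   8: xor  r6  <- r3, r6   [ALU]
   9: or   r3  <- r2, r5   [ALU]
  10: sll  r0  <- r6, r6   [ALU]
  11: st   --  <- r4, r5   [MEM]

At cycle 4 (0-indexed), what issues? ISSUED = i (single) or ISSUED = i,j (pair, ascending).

[0] i0&i1  or/bne  -- 2-wide
[1] i2  or  -- RAW r5
[2] i3&i4  sll/add  -- 2-wide
[3] i5  bne  -- no-port BR/MEM
[4] i6&i7  st/xor  -- 2-wide
[5] i8&i9  xor/or  -- 2-wide
[6] i10&i11  sll/st  -- 2-wide

ISSUED = 6,7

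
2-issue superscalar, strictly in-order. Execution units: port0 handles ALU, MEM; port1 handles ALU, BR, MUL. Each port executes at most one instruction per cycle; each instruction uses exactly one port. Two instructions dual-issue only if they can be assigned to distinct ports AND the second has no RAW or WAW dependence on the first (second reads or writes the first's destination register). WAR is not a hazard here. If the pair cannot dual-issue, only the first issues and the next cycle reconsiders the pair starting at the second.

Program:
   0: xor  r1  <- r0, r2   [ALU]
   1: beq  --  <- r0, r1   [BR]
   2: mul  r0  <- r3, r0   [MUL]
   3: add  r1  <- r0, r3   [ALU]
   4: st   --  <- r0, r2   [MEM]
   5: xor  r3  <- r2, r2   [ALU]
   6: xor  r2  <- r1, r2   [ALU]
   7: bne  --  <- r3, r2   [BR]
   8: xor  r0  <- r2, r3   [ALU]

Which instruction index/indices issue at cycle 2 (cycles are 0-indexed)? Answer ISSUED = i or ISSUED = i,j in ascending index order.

ISSUED = 2

c0: i0 xor  RAW r1
c1: i1 beq  no-port BR/MUL
c2: i2 mul  RAW r0
c3: i3&i4 add+st  pair
c4: i5&i6 xor+xor  pair
c5: i7&i8 bne+xor  pair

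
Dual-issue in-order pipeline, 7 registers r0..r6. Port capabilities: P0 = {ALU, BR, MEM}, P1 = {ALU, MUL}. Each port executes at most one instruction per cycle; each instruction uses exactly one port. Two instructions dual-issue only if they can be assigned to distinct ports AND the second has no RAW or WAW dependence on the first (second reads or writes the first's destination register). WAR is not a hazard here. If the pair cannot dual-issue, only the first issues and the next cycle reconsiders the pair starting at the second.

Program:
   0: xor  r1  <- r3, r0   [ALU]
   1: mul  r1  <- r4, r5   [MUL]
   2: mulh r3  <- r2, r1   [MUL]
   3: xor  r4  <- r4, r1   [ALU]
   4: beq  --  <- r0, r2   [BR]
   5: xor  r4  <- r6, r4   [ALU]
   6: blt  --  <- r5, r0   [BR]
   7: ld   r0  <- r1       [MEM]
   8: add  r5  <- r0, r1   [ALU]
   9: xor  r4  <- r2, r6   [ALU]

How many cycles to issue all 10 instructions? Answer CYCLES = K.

#0 head=0: xor.ALU i0 WAW r1
#1 head=1: mul.MUL i1 no-port MUL/MUL
#2 head=2: mulh.MUL;xor.ALU i2,i3 2-wide
#3 head=4: beq.BR;xor.ALU i4,i5 2-wide
#4 head=6: blt.BR i6 no-port BR/MEM
#5 head=7: ld.MEM i7 RAW r0
#6 head=8: add.ALU;xor.ALU i8,i9 2-wide

CYCLES = 7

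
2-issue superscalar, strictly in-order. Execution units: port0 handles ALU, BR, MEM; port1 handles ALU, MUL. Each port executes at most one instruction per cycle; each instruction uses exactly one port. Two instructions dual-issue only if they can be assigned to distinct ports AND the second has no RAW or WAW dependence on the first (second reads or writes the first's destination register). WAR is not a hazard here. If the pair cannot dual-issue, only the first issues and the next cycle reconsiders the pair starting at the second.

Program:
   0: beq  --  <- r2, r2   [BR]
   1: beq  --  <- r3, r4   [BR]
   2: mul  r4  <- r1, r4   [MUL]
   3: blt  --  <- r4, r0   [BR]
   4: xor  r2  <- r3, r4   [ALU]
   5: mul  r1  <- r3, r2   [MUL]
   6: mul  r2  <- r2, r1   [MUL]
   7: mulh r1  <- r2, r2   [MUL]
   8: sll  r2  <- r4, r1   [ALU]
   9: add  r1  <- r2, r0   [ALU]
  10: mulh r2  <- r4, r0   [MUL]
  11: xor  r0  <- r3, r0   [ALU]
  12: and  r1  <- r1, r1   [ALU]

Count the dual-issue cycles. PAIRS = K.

PAIRS = 4

  cy0 -> i0 (beq) no-port BR/BR
  cy1 -> i1,i2 (beq mul) 2-wide
  cy2 -> i3,i4 (blt xor) 2-wide
  cy3 -> i5 (mul) no-port MUL/MUL
  cy4 -> i6 (mul) no-port MUL/MUL
  cy5 -> i7 (mulh) RAW r1
  cy6 -> i8 (sll) RAW r2
  cy7 -> i9,i10 (add mulh) 2-wide
  cy8 -> i11,i12 (xor and) 2-wide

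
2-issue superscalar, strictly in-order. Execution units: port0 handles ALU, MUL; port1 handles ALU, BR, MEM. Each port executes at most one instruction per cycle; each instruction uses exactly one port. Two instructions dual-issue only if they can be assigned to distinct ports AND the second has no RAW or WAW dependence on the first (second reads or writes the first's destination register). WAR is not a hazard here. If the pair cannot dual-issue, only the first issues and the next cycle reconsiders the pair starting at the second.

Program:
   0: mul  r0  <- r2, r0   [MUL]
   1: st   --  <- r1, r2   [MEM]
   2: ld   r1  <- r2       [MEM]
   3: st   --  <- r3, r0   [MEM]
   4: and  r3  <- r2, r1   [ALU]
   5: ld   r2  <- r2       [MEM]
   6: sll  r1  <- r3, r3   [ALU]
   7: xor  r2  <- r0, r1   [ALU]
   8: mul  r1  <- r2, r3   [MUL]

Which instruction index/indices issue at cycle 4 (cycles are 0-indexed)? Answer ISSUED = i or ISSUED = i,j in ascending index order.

ISSUED = 7

#0 head=0: mul.MUL+st.MEM i0+i1 pair
#1 head=2: ld.MEM i2 no-port MEM/MEM
#2 head=3: st.MEM+and.ALU i3+i4 pair
#3 head=5: ld.MEM+sll.ALU i5+i6 pair
#4 head=7: xor.ALU i7 RAW r2
#5 head=8: mul.MUL i8 tail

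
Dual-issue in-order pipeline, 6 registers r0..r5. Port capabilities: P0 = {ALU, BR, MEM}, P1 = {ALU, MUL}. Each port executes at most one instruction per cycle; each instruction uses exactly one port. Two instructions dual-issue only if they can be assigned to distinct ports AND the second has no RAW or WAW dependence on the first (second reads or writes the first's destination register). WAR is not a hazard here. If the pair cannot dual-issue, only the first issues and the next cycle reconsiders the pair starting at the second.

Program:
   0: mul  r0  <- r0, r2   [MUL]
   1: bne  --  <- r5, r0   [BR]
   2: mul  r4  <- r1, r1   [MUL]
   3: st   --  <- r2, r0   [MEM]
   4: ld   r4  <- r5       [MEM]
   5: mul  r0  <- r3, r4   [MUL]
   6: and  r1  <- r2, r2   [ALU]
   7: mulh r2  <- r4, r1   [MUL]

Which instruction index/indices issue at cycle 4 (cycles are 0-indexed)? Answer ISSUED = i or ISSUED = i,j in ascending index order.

#0 head=0: mul i0 RAW r0
#1 head=1: bne/mul i1+i2 pair
#2 head=3: st i3 no-port MEM/MEM
#3 head=4: ld i4 RAW r4
#4 head=5: mul/and i5+i6 pair
#5 head=7: mulh i7 tail

ISSUED = 5,6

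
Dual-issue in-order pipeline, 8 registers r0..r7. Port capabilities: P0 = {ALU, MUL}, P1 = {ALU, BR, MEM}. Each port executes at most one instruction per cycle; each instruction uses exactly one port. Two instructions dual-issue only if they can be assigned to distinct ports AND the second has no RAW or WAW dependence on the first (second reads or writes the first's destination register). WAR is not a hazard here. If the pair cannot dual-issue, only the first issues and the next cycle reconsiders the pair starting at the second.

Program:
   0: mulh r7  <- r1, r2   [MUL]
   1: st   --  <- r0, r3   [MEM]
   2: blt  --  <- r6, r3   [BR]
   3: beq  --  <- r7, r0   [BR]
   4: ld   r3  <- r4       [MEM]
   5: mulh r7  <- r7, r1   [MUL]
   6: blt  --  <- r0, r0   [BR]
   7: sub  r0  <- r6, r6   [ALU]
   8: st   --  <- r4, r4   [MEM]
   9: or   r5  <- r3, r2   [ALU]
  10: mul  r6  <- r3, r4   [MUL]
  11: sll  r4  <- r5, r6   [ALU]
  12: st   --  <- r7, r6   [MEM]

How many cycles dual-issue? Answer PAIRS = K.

#0 head=0: mulh st i0&i1 pair
#1 head=2: blt i2 no-port BR/BR
#2 head=3: beq i3 no-port BR/MEM
#3 head=4: ld mulh i4&i5 pair
#4 head=6: blt sub i6&i7 pair
#5 head=8: st or i8&i9 pair
#6 head=10: mul i10 RAW r6
#7 head=11: sll st i11&i12 pair

PAIRS = 5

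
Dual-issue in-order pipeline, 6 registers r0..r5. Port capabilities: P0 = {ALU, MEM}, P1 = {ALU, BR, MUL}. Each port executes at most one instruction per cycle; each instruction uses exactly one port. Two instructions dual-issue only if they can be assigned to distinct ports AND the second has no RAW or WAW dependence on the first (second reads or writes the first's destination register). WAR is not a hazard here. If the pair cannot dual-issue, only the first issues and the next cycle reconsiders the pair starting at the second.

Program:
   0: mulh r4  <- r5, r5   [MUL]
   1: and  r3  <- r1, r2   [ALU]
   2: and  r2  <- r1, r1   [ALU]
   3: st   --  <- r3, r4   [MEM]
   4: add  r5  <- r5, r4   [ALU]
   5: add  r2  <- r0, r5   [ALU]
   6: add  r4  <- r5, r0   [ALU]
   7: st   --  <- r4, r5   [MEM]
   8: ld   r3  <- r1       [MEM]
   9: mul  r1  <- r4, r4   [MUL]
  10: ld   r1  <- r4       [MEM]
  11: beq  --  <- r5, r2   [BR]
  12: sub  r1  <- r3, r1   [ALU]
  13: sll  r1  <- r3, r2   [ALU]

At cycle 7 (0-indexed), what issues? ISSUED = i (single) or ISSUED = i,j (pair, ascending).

ISSUED = 12

#0 head=0: mulh/and i0,i1 pair
#1 head=2: and/st i2,i3 pair
#2 head=4: add i4 RAW r5
#3 head=5: add/add i5,i6 pair
#4 head=7: st i7 no-port MEM/MEM
#5 head=8: ld/mul i8,i9 pair
#6 head=10: ld/beq i10,i11 pair
#7 head=12: sub i12 WAW r1
#8 head=13: sll i13 tail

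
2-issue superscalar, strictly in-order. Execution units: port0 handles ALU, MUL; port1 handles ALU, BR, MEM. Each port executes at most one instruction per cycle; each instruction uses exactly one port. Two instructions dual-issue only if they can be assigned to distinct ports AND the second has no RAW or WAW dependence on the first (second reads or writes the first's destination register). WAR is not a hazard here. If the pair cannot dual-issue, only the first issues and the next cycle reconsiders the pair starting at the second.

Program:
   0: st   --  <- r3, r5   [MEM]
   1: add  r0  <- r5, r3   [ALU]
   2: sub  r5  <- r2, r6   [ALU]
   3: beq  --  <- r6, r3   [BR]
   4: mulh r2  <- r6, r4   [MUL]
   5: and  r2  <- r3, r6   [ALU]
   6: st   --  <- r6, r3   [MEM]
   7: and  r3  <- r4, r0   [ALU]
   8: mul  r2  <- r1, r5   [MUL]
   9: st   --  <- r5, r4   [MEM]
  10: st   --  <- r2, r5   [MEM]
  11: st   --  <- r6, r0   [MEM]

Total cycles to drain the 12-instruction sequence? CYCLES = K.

  cy0 -> i0&i1 (st add) 2-wide
  cy1 -> i2&i3 (sub beq) 2-wide
  cy2 -> i4 (mulh) WAW r2
  cy3 -> i5&i6 (and st) 2-wide
  cy4 -> i7&i8 (and mul) 2-wide
  cy5 -> i9 (st) no-port MEM/MEM
  cy6 -> i10 (st) no-port MEM/MEM
  cy7 -> i11 (st) tail

CYCLES = 8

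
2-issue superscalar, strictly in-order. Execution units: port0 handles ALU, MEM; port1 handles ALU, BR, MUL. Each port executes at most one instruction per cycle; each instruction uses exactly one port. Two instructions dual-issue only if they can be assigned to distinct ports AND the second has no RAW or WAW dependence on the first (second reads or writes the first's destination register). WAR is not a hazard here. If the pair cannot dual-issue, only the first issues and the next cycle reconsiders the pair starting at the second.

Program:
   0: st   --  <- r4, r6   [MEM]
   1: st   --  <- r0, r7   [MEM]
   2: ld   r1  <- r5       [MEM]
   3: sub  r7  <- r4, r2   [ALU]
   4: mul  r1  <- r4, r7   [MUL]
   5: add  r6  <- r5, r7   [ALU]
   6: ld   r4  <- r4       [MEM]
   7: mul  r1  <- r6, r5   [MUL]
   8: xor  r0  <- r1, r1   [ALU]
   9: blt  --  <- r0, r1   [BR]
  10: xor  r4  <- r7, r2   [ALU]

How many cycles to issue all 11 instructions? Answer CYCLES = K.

c0: i0 st  no-port MEM/MEM
c1: i1 st  no-port MEM/MEM
c2: i2+i3 ld;sub  2-wide
c3: i4+i5 mul;add  2-wide
c4: i6+i7 ld;mul  2-wide
c5: i8 xor  RAW r0
c6: i9+i10 blt;xor  2-wide

CYCLES = 7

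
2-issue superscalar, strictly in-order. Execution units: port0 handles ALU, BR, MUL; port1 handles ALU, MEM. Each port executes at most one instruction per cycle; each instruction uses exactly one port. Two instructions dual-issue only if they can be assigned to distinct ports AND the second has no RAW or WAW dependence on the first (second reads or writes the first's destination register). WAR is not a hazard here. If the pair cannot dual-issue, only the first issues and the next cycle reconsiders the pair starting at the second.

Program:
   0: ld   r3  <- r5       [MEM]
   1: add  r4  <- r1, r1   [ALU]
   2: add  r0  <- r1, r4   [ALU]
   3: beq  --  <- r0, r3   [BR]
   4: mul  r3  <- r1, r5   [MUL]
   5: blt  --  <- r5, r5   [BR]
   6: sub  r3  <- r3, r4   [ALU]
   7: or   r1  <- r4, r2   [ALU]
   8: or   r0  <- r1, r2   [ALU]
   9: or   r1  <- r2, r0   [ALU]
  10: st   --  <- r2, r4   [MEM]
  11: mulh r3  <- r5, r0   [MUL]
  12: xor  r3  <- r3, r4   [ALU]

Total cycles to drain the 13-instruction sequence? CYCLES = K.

CYCLES = 10

#0 head=0: ld.MEM;add.ALU i0&i1 dual
#1 head=2: add.ALU i2 RAW r0
#2 head=3: beq.BR i3 no-port BR/MUL
#3 head=4: mul.MUL i4 no-port MUL/BR
#4 head=5: blt.BR;sub.ALU i5&i6 dual
#5 head=7: or.ALU i7 RAW r1
#6 head=8: or.ALU i8 RAW r0
#7 head=9: or.ALU;st.MEM i9&i10 dual
#8 head=11: mulh.MUL i11 RAW+WAW r3
#9 head=12: xor.ALU i12 tail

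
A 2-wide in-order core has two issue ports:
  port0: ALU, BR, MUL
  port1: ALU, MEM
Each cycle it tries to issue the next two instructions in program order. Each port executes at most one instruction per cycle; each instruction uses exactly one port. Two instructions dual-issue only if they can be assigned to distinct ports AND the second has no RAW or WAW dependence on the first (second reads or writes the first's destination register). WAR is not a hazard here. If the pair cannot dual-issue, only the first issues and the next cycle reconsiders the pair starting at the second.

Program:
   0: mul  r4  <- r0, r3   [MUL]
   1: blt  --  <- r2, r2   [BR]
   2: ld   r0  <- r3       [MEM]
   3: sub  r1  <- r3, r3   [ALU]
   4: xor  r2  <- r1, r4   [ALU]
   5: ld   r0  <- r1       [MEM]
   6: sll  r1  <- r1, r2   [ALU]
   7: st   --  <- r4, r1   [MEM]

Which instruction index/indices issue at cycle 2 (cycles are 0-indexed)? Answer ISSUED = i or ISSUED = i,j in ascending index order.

ISSUED = 3

0. mul @i0  | no-port MUL/BR
1. blt+ld @i1&i2  | 2-wide
2. sub @i3  | RAW r1
3. xor+ld @i4&i5  | 2-wide
4. sll @i6  | RAW r1
5. st @i7  | tail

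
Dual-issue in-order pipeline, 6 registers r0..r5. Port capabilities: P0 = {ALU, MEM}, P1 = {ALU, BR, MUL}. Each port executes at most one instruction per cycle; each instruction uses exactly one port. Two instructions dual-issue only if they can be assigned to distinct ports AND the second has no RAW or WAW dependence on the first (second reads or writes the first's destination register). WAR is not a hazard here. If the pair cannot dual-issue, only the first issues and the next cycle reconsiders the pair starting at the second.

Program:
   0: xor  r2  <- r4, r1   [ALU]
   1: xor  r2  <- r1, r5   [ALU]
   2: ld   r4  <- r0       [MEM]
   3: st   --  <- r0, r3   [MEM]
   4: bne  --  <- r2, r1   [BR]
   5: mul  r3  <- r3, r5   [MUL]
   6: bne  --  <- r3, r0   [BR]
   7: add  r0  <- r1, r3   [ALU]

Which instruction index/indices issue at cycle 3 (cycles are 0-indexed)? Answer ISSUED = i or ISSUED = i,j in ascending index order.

c0: i0 xor.ALU  WAW r2
c1: i1/i2 xor.ALU+ld.MEM  dual
c2: i3/i4 st.MEM+bne.BR  dual
c3: i5 mul.MUL  no-port MUL/BR
c4: i6/i7 bne.BR+add.ALU  dual

ISSUED = 5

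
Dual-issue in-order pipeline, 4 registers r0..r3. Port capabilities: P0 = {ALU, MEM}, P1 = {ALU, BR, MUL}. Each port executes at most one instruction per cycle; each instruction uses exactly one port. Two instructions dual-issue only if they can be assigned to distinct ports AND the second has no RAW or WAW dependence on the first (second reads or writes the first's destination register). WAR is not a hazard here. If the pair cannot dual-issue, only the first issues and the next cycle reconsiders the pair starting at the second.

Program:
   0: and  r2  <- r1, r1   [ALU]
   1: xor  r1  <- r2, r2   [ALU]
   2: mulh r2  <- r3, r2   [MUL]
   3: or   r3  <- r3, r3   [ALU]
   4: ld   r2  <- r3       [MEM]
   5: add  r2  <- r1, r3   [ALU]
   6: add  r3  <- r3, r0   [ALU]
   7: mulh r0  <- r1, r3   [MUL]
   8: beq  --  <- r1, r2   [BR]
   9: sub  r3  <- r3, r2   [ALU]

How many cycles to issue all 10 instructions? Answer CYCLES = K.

#0 head=0: and.ALU i0 RAW r2
#1 head=1: xor.ALU/mulh.MUL i1/i2 2-wide
#2 head=3: or.ALU i3 RAW r3
#3 head=4: ld.MEM i4 WAW r2
#4 head=5: add.ALU/add.ALU i5/i6 2-wide
#5 head=7: mulh.MUL i7 no-port MUL/BR
#6 head=8: beq.BR/sub.ALU i8/i9 2-wide

CYCLES = 7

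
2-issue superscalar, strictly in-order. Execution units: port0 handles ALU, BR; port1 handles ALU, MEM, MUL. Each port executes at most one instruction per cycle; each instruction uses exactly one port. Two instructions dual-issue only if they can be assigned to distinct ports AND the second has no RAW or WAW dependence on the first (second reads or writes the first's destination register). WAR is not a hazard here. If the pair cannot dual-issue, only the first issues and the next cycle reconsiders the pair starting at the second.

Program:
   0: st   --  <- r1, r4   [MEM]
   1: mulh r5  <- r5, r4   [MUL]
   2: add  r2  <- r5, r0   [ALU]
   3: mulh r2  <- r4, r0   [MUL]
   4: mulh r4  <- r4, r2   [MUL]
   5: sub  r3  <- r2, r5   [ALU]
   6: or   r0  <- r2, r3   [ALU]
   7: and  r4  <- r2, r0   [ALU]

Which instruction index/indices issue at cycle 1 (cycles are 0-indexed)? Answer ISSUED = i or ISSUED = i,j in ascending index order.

ISSUED = 1

[0] i0  st.MEM  -- no-port MEM/MUL
[1] i1  mulh.MUL  -- RAW r5
[2] i2  add.ALU  -- WAW r2
[3] i3  mulh.MUL  -- no-port MUL/MUL
[4] i4&i5  mulh.MUL;sub.ALU  -- pair
[5] i6  or.ALU  -- RAW r0
[6] i7  and.ALU  -- tail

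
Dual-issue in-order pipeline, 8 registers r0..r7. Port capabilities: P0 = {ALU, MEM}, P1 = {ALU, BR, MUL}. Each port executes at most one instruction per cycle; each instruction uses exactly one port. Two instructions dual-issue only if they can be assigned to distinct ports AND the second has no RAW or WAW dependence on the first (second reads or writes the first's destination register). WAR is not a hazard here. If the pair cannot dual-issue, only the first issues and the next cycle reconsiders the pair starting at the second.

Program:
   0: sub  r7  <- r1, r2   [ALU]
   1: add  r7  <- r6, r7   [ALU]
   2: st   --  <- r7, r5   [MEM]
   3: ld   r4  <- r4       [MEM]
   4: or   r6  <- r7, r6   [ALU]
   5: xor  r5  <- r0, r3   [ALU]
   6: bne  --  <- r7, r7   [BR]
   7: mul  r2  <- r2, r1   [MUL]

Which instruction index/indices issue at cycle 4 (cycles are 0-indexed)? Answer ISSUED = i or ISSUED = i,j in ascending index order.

0. sub @i0  | RAW+WAW r7
1. add @i1  | RAW r7
2. st @i2  | no-port MEM/MEM
3. ld or @i3,i4  | dual
4. xor bne @i5,i6  | dual
5. mul @i7  | tail

ISSUED = 5,6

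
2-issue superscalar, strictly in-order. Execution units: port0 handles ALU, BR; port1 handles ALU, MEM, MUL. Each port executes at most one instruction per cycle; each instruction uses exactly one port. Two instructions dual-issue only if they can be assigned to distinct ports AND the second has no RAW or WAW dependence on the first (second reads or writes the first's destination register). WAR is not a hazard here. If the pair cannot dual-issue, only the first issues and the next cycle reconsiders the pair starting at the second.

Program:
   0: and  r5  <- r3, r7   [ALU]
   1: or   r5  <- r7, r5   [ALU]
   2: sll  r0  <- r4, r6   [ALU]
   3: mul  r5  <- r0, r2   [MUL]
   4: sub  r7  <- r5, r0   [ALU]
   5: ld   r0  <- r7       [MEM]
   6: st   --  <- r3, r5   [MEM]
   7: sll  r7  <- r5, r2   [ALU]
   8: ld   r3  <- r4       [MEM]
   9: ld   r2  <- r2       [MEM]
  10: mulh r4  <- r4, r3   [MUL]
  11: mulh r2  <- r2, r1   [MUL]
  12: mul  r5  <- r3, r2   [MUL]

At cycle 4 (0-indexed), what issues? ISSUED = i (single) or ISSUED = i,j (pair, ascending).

ISSUED = 5

0. and @i0  | RAW+WAW r5
1. or/sll @i1&i2  | 2-wide
2. mul @i3  | RAW r5
3. sub @i4  | RAW r7
4. ld @i5  | no-port MEM/MEM
5. st/sll @i6&i7  | 2-wide
6. ld @i8  | no-port MEM/MEM
7. ld @i9  | no-port MEM/MUL
8. mulh @i10  | no-port MUL/MUL
9. mulh @i11  | no-port MUL/MUL
10. mul @i12  | tail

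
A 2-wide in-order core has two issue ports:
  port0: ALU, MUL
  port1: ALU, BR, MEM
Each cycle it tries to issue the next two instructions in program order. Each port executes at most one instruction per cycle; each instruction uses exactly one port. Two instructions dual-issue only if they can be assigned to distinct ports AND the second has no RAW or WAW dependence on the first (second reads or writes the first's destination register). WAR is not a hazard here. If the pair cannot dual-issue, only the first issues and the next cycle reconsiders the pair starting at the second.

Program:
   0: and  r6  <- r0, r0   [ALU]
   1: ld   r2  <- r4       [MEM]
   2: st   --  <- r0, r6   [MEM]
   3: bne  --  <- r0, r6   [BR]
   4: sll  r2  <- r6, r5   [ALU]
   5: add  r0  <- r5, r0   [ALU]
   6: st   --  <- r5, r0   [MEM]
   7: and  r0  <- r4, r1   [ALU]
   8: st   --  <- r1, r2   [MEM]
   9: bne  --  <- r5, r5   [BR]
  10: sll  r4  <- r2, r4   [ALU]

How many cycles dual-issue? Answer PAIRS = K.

#0 head=0: and.ALU;ld.MEM i0&i1 2-wide
#1 head=2: st.MEM i2 no-port MEM/BR
#2 head=3: bne.BR;sll.ALU i3&i4 2-wide
#3 head=5: add.ALU i5 RAW r0
#4 head=6: st.MEM;and.ALU i6&i7 2-wide
#5 head=8: st.MEM i8 no-port MEM/BR
#6 head=9: bne.BR;sll.ALU i9&i10 2-wide

PAIRS = 4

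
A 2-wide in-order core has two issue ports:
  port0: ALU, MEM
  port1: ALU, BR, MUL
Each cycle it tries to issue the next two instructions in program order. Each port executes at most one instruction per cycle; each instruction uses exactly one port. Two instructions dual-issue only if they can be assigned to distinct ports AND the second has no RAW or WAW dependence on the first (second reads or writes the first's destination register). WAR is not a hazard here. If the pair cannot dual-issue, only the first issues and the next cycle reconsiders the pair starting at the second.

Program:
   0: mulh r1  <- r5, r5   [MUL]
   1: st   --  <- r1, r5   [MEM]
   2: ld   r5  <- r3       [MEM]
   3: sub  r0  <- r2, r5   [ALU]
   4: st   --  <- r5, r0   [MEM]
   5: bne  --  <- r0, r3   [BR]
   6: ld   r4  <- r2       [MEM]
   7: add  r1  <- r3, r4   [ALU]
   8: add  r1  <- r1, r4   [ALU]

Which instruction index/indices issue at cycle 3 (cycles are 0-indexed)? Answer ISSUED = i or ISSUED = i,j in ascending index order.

ISSUED = 3

t=0 i0:mulh.MUL ; RAW r1
t=1 i1:st.MEM ; no-port MEM/MEM
t=2 i2:ld.MEM ; RAW r5
t=3 i3:sub.ALU ; RAW r0
t=4 i4/i5:st.MEM;bne.BR ; dual
t=5 i6:ld.MEM ; RAW r4
t=6 i7:add.ALU ; RAW+WAW r1
t=7 i8:add.ALU ; tail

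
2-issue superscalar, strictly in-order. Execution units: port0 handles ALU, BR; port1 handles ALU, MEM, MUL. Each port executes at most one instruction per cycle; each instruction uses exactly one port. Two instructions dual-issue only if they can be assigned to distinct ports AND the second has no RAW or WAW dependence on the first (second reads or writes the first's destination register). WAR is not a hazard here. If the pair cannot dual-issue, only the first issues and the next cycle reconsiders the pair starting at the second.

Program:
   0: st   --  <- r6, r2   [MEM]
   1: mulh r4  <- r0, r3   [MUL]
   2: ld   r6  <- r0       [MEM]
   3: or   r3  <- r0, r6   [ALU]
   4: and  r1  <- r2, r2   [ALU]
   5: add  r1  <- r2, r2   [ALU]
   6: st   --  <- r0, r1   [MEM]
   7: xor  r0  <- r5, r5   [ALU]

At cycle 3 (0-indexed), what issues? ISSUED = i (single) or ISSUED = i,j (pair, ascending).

ISSUED = 3,4

c0: i0 st  no-port MEM/MUL
c1: i1 mulh  no-port MUL/MEM
c2: i2 ld  RAW r6
c3: i3,i4 or+and  2-wide
c4: i5 add  RAW r1
c5: i6,i7 st+xor  2-wide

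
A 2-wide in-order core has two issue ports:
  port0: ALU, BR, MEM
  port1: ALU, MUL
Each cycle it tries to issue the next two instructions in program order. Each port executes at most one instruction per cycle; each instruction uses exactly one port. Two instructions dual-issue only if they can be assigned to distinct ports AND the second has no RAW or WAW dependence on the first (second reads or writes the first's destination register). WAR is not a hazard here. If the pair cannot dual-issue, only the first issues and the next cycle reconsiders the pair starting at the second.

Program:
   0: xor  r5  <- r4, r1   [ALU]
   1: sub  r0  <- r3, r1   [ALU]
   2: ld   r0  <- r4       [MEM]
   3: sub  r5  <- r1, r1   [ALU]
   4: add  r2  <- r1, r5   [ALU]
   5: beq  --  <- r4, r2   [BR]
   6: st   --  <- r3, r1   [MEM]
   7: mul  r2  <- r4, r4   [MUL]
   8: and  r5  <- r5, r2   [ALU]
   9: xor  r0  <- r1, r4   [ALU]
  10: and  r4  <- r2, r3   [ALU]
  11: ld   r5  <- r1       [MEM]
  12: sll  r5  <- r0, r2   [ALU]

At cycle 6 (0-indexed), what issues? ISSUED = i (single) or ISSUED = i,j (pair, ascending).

ISSUED = 10,11

c0: i0,i1 xor.ALU+sub.ALU  pair
c1: i2,i3 ld.MEM+sub.ALU  pair
c2: i4 add.ALU  RAW r2
c3: i5 beq.BR  no-port BR/MEM
c4: i6,i7 st.MEM+mul.MUL  pair
c5: i8,i9 and.ALU+xor.ALU  pair
c6: i10,i11 and.ALU+ld.MEM  pair
c7: i12 sll.ALU  tail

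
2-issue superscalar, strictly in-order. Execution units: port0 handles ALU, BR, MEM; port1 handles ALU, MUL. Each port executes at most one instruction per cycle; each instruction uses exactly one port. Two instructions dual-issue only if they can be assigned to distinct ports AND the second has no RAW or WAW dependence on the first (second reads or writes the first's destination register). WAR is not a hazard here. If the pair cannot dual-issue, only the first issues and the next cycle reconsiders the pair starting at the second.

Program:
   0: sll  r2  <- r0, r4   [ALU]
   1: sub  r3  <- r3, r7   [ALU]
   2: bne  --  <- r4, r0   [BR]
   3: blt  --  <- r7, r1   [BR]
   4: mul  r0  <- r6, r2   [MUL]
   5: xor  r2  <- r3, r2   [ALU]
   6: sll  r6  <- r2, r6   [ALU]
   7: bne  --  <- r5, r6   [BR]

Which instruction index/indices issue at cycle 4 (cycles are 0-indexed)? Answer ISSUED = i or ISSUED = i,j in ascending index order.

ISSUED = 6

  cy0 -> i0+i1 (sll.ALU/sub.ALU) dual
  cy1 -> i2 (bne.BR) no-port BR/BR
  cy2 -> i3+i4 (blt.BR/mul.MUL) dual
  cy3 -> i5 (xor.ALU) RAW r2
  cy4 -> i6 (sll.ALU) RAW r6
  cy5 -> i7 (bne.BR) tail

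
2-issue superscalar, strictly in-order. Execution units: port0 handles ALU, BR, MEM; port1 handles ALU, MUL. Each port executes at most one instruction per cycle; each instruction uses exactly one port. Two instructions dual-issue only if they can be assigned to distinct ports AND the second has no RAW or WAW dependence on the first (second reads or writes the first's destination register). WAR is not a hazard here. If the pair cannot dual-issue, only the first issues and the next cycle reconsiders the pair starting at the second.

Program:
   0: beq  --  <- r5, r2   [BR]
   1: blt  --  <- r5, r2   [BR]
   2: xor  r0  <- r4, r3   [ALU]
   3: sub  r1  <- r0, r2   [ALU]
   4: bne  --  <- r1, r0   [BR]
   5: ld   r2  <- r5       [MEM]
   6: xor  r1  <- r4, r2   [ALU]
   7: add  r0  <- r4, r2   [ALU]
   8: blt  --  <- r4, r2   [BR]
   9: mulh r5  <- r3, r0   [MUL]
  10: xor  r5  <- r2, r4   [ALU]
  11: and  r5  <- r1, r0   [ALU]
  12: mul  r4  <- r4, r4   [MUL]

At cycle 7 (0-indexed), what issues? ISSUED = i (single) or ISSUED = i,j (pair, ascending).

  cy0 -> i0 (beq) no-port BR/BR
  cy1 -> i1&i2 (blt/xor) 2-wide
  cy2 -> i3 (sub) RAW r1
  cy3 -> i4 (bne) no-port BR/MEM
  cy4 -> i5 (ld) RAW r2
  cy5 -> i6&i7 (xor/add) 2-wide
  cy6 -> i8&i9 (blt/mulh) 2-wide
  cy7 -> i10 (xor) WAW r5
  cy8 -> i11&i12 (and/mul) 2-wide

ISSUED = 10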